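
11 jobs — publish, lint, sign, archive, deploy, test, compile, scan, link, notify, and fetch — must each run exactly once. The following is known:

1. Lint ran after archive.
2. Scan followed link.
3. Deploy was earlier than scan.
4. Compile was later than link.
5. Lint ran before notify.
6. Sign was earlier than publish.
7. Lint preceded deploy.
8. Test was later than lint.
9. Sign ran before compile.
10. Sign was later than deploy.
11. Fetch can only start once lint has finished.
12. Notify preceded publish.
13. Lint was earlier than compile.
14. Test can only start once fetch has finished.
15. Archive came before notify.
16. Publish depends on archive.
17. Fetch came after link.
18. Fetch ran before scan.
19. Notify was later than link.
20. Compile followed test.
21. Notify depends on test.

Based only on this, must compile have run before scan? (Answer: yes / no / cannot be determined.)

cannot be determined

No chain of stated constraints runs from compile to scan, and none runs from scan to compile either.
So the relative order of compile and scan is not fixed by the given facts.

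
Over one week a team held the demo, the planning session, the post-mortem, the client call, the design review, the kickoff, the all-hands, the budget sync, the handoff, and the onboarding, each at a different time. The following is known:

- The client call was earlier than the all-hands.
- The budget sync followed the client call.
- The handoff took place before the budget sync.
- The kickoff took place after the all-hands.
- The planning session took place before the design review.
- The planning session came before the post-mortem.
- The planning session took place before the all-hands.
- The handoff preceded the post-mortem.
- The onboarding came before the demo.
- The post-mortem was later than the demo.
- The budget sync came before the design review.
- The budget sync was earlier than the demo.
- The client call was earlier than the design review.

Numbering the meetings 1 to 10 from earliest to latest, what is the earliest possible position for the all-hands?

The client call and the planning session must both come before the all-hands — 2 forced predecessors.
Nothing else is forced ahead of the all-hands, so its earliest slot is position 2 + 1 = 3.

3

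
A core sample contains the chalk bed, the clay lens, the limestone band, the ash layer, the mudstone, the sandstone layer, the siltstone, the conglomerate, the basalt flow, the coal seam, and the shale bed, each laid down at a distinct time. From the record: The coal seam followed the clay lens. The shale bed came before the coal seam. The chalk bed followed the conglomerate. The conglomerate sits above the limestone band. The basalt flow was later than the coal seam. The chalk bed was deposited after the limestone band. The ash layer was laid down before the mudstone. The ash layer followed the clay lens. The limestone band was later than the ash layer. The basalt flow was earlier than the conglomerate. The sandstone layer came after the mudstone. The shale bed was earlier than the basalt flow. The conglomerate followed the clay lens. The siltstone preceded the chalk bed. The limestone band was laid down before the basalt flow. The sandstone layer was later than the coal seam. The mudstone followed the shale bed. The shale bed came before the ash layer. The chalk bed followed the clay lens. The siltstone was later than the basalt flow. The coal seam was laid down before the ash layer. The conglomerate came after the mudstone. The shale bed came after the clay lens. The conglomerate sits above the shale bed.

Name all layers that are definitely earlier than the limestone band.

Directly stated before the limestone band: the ash layer.
The clay lens reaches the limestone band via the clay lens → the ash layer → the limestone band.
The coal seam reaches the limestone band via the coal seam → the ash layer → the limestone band.
The shale bed reaches the limestone band via the shale bed → the ash layer → the limestone band.
No chain forces the siltstone (or any of the others) ahead of the limestone band.

the ash layer, the clay lens, the coal seam, the shale bed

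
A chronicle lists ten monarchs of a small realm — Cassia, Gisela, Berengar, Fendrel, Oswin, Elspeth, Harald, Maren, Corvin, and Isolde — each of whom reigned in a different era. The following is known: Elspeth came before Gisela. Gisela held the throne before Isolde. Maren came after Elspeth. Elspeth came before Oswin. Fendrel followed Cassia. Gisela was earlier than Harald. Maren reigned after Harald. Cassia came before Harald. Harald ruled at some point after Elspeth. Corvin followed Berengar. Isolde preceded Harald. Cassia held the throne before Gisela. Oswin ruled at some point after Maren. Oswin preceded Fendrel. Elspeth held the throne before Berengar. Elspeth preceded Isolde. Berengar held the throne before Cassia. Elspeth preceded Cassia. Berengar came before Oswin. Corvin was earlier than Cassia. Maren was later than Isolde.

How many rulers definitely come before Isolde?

Directly stated before Isolde: Elspeth and Gisela.
Berengar reaches Isolde via Berengar → Cassia → Gisela → Isolde.
Cassia reaches Isolde via Cassia → Gisela → Isolde.
Corvin reaches Isolde via Corvin → Cassia → Gisela → Isolde.
No chain forces Fendrel (or any of the others) ahead of Isolde.
That's Berengar, Cassia, Corvin, Elspeth, and Gisela — 5 in all.

5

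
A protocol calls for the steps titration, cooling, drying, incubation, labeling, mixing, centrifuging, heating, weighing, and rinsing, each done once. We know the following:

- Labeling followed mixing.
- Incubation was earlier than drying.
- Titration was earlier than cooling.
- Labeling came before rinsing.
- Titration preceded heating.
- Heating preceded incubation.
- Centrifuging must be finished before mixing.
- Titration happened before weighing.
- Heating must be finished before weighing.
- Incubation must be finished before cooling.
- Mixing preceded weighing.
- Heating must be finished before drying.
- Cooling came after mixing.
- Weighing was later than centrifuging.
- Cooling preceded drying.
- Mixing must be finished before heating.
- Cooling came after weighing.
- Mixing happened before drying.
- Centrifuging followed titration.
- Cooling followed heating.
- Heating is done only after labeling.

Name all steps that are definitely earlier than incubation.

centrifuging, heating, labeling, mixing, titration

Directly stated before incubation: heating.
Centrifuging reaches incubation via centrifuging → mixing → heating → incubation.
Labeling reaches incubation via labeling → heating → incubation.
Mixing reaches incubation via mixing → heating → incubation.
Likewise titration reaches incubation by chaining the stated constraints.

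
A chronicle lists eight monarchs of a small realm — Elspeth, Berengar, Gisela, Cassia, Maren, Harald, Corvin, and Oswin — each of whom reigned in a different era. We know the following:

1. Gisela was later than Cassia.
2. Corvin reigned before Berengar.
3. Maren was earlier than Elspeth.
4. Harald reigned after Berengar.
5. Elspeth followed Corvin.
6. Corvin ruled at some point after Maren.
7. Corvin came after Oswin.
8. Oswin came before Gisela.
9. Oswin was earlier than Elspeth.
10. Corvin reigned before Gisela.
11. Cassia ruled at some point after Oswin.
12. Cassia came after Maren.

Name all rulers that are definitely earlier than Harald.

Berengar, Corvin, Maren, Oswin

Directly stated before Harald: Berengar.
Corvin reaches Harald via Corvin → Berengar → Harald.
Maren reaches Harald via Maren → Corvin → Berengar → Harald.
Oswin reaches Harald via Oswin → Corvin → Berengar → Harald.
No chain forces Elspeth (or any of the others) ahead of Harald.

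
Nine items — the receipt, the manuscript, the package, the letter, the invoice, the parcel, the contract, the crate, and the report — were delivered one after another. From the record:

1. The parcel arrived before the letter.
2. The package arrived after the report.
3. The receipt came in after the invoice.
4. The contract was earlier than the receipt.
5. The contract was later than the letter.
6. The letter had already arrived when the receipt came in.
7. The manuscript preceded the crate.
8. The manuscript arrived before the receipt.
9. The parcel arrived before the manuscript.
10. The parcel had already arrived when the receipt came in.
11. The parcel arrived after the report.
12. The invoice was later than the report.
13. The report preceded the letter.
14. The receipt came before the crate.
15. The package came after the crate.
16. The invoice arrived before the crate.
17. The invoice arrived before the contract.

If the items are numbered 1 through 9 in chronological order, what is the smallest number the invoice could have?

The report must come before the invoice — 1 forced predecessor.
Nothing else is forced ahead of the invoice, so its earliest slot is position 1 + 1 = 2.

2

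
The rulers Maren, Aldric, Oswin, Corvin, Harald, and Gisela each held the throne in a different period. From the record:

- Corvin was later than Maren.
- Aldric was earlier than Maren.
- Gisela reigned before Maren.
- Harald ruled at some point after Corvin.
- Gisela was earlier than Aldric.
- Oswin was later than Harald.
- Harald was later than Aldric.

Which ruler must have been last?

Every other ruler has a chain of constraints placing them before Oswin, so Oswin is last.

Oswin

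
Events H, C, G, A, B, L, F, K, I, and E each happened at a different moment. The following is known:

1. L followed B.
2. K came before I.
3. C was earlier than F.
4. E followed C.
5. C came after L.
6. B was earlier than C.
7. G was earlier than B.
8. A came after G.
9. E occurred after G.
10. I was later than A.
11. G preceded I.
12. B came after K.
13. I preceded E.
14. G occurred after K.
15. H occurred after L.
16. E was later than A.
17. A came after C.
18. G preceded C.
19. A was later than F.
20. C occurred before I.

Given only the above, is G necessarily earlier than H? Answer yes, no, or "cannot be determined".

Chain the constraints: G → B → L → H. Each link is directly stated, so G comes before H.

yes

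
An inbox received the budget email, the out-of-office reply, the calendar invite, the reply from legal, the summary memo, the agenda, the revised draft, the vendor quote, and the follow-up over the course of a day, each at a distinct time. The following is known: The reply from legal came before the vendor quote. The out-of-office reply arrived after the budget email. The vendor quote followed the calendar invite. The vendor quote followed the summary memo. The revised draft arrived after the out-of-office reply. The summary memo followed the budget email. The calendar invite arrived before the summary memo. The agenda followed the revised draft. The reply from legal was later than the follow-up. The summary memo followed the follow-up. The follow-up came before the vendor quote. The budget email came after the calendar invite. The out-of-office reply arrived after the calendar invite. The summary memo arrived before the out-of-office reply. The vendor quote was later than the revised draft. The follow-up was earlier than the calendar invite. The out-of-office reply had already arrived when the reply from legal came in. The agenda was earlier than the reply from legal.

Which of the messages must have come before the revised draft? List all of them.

Directly stated before the revised draft: the out-of-office reply.
The budget email reaches the revised draft via the budget email → the out-of-office reply → the revised draft.
The calendar invite reaches the revised draft via the calendar invite → the out-of-office reply → the revised draft.
The follow-up reaches the revised draft via the follow-up → the summary memo → the out-of-office reply → the revised draft.
Likewise the summary memo reaches the revised draft by chaining the stated constraints.

the budget email, the calendar invite, the follow-up, the out-of-office reply, the summary memo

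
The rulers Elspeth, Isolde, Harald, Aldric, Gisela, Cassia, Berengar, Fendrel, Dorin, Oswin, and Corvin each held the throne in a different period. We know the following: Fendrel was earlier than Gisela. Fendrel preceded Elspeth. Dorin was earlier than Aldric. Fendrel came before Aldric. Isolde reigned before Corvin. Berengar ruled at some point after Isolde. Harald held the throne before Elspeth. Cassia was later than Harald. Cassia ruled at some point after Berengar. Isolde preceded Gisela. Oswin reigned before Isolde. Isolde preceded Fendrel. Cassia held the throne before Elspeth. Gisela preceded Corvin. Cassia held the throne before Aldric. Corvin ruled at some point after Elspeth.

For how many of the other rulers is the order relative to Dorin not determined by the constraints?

Forced after Dorin: Aldric.
That leaves Berengar, Cassia, Corvin, Elspeth, Fendrel, Gisela, Harald, Isolde, and Oswin with no forced order relative to Dorin — 9.

9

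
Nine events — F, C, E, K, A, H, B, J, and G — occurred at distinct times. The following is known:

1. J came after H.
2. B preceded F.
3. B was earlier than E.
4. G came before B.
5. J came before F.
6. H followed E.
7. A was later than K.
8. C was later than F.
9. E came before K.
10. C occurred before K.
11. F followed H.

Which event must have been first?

G

G has a chain of constraints placing it before every other event, so G must be first.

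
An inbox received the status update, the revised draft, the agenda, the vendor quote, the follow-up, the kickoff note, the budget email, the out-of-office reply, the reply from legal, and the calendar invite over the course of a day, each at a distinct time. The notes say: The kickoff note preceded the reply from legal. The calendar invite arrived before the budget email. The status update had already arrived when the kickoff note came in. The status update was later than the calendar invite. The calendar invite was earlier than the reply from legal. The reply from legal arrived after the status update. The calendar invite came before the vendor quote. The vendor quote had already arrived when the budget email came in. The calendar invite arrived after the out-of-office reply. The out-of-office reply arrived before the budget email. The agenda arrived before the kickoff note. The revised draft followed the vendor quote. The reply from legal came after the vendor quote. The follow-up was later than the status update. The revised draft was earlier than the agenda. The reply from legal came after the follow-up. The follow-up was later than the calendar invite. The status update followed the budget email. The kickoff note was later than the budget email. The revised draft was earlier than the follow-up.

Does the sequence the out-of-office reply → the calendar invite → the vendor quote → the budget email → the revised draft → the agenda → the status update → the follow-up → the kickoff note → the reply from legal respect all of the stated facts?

yes

Check each stated constraint against the proposed order — e.g. the vendor quote is ahead of the reply from legal; the calendar invite is ahead of the reply from legal. Every pair is in the required order; nothing is violated.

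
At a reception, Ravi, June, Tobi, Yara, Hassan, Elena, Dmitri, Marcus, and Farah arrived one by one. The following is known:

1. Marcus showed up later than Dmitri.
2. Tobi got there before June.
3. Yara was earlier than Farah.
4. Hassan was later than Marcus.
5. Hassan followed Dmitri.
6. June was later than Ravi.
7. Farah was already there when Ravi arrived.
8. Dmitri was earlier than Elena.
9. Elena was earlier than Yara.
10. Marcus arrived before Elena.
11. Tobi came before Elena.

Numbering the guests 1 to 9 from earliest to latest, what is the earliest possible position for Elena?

Dmitri, Marcus, and Tobi must all come before Elena — 3 forced predecessors.
Nothing else is forced ahead of Elena, so their earliest slot is position 3 + 1 = 4.

4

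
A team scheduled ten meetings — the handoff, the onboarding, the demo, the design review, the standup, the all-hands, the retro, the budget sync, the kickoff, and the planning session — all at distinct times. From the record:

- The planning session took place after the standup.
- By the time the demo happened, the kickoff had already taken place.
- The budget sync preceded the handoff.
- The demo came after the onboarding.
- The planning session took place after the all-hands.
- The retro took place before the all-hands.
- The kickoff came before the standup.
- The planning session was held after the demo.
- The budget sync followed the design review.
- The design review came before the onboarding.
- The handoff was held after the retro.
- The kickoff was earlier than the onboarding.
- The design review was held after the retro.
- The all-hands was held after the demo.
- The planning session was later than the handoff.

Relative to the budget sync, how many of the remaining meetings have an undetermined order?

5

Forced before the budget sync: the design review and the retro; forced after the budget sync: the handoff and the planning session.
That leaves the all-hands, the demo, the kickoff, the onboarding, and the standup with no forced order relative to the budget sync — 5.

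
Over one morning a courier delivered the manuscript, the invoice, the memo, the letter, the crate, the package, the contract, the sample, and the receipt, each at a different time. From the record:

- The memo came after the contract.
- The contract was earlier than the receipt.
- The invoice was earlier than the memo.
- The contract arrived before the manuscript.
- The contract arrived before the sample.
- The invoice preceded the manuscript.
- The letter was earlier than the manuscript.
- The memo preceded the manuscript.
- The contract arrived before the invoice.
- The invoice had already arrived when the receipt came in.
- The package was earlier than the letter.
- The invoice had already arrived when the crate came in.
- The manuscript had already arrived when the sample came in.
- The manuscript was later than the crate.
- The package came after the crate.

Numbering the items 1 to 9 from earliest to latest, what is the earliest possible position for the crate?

3

The contract and the invoice must both come before the crate — 2 forced predecessors.
Nothing else is forced ahead of the crate, so its earliest slot is position 2 + 1 = 3.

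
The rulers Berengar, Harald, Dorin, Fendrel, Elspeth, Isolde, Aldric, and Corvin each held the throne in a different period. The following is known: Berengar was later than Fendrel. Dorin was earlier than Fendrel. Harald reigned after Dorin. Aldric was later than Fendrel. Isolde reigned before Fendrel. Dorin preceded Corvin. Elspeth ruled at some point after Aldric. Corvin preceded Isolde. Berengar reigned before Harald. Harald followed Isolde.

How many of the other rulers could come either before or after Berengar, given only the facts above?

2

Forced before Berengar: Corvin, Dorin, Fendrel, and Isolde; forced after Berengar: Harald.
That leaves Aldric and Elspeth with no forced order relative to Berengar — 2.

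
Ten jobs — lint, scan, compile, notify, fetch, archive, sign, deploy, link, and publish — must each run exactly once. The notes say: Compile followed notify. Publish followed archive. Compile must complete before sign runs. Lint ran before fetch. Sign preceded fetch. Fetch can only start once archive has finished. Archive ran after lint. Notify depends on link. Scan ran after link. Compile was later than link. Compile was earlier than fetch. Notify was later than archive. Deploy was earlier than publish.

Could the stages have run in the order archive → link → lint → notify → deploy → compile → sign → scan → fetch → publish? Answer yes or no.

The constraints require lint before archive, but in the proposed sequence archive appears ahead of lint. That one violation is enough.

no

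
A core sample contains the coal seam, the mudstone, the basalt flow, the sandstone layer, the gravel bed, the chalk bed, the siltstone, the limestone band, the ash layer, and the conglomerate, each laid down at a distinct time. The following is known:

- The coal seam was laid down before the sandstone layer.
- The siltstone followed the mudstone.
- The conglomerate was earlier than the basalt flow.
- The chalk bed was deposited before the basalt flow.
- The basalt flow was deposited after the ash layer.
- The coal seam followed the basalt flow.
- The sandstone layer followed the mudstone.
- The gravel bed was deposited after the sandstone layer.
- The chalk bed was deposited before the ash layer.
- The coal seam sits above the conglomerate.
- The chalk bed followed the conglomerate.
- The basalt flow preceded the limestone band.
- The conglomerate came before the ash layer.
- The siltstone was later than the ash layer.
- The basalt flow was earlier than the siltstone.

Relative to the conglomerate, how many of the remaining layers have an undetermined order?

Forced after the conglomerate: the ash layer, the basalt flow, the chalk bed, the coal seam, the gravel bed, the limestone band, the sandstone layer, and the siltstone.
That leaves the mudstone with no forced order relative to the conglomerate — 1.

1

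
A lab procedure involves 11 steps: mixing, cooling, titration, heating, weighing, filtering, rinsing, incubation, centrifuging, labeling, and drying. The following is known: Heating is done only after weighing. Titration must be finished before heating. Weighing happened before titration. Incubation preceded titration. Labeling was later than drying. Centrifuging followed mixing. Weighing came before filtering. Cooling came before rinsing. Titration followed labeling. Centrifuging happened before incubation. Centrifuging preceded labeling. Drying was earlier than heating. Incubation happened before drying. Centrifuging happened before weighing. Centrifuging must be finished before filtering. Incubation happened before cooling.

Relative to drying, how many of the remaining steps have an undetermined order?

4

Forced before drying: centrifuging, incubation, and mixing; forced after drying: heating, labeling, and titration.
That leaves cooling, filtering, rinsing, and weighing with no forced order relative to drying — 4.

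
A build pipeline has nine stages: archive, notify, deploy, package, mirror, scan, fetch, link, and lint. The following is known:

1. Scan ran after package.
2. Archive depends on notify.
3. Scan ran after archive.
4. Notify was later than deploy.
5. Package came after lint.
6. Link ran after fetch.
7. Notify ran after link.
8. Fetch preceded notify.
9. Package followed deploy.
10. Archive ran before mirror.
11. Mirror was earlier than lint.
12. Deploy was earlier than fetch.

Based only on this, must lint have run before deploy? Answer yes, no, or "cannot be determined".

Tracing the constraints gives deploy → notify → archive → mirror → lint, so deploy must come before lint.
That means lint cannot be before deploy.

no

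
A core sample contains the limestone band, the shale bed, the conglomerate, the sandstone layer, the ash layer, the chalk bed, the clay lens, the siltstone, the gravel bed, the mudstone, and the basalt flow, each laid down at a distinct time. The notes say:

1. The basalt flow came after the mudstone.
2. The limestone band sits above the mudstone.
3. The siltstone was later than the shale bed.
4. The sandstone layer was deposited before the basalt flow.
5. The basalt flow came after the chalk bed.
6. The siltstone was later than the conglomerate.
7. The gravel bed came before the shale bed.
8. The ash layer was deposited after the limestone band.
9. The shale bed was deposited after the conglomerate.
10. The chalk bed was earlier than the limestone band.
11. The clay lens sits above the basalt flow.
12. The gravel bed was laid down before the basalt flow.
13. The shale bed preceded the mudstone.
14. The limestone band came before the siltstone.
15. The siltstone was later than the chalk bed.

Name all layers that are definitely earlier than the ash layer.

the chalk bed, the conglomerate, the gravel bed, the limestone band, the mudstone, the shale bed

Directly stated before the ash layer: the limestone band.
The chalk bed reaches the ash layer via the chalk bed → the limestone band → the ash layer.
The conglomerate reaches the ash layer via the conglomerate → the shale bed → the mudstone → the limestone band → the ash layer.
The gravel bed reaches the ash layer via the gravel bed → the shale bed → the mudstone → the limestone band → the ash layer.
Likewise the mudstone and the shale bed each reach the ash layer by chaining the stated constraints.
No chain forces the basalt flow (or any of the others) ahead of the ash layer.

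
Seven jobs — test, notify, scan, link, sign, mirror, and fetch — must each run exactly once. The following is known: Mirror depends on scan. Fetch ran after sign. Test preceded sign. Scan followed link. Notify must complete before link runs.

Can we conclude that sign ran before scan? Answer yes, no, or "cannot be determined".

cannot be determined

No chain of stated constraints runs from sign to scan, and none runs from scan to sign either.
So the relative order of sign and scan is not fixed by the given facts.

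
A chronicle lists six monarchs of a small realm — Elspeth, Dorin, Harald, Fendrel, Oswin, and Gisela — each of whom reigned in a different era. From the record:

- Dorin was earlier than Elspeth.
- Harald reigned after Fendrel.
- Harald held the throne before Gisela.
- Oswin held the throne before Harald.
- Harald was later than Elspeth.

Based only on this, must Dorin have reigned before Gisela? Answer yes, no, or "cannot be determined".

yes

Chain the constraints: Dorin → Elspeth → Harald → Gisela. Each link is directly stated, so Dorin comes before Gisela.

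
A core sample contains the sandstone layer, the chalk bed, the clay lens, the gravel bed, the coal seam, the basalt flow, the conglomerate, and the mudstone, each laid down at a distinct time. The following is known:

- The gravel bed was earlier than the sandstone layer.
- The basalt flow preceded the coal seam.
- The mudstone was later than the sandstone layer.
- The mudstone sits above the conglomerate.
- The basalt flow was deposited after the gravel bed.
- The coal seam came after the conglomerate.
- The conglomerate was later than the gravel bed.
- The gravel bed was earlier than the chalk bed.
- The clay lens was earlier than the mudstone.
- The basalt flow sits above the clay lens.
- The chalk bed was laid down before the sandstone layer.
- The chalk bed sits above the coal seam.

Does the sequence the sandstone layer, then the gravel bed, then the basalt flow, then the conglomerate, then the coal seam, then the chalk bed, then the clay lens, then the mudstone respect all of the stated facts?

The constraints require the gravel bed before the sandstone layer, but in the proposed sequence the sandstone layer appears ahead of the gravel bed. That one violation is enough.

no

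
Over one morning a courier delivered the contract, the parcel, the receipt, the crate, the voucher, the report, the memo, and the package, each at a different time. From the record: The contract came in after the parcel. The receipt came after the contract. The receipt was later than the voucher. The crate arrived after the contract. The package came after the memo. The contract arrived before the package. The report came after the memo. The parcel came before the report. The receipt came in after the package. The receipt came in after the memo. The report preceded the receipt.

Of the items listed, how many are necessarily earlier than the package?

Directly stated before the package: the contract and the memo.
The parcel reaches the package via the parcel → the contract → the package.
No chain forces the voucher (or any of the others) ahead of the package.
That's the contract, the memo, and the parcel — 3 in all.

3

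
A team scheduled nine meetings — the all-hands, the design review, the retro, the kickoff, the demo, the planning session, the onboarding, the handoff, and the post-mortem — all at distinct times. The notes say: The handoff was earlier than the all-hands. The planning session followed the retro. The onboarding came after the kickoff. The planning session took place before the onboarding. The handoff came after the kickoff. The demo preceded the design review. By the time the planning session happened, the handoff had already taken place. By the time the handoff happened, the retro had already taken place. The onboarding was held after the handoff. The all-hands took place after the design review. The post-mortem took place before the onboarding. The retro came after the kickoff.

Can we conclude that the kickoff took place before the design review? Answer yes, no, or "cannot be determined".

cannot be determined

No chain of stated constraints runs from the kickoff to the design review, and none runs from the design review to the kickoff either.
So the relative order of the kickoff and the design review is not fixed by the given facts.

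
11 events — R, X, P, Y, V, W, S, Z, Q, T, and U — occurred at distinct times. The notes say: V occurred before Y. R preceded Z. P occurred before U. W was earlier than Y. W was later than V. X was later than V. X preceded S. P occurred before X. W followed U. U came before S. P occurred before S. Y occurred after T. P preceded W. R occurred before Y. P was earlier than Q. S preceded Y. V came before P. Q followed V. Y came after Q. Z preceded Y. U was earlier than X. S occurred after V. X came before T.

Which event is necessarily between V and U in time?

P

Tracing the constraints gives V → P → U, so P sits after V and before U.
No other event is forced both after V and before U.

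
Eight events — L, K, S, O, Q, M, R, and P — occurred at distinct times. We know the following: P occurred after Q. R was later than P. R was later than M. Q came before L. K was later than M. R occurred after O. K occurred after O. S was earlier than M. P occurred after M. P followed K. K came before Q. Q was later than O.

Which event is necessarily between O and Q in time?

Tracing the constraints gives O → K → Q, so K sits after O and before Q.
No other event is forced both after O and before Q.

K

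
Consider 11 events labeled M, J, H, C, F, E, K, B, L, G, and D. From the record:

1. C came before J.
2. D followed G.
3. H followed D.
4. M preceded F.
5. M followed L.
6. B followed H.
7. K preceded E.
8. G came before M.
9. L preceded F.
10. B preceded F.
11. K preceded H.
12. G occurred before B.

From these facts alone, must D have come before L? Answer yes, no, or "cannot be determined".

cannot be determined

No chain of stated constraints runs from D to L, and none runs from L to D either.
So the relative order of D and L is not fixed by the given facts.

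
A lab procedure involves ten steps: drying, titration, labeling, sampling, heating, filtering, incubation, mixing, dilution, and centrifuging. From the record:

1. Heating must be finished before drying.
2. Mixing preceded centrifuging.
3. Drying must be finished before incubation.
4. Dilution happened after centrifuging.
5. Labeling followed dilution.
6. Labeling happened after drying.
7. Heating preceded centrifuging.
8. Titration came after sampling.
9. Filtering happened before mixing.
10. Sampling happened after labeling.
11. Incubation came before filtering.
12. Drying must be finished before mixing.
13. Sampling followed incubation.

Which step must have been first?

heating

Heating has a chain of constraints placing it before every other step, so heating must be first.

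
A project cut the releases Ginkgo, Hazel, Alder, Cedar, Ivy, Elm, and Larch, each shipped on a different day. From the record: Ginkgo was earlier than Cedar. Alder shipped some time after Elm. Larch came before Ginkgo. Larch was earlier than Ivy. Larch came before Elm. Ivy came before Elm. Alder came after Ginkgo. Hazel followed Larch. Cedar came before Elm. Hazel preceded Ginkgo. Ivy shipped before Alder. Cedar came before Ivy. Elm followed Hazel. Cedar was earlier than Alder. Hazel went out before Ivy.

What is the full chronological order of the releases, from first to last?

The constraints fix every adjacent pair, so only one ordering works:
Larch → Hazel → Ginkgo → Cedar → Ivy → Elm → Alder.

Larch, Hazel, Ginkgo, Cedar, Ivy, Elm, Alder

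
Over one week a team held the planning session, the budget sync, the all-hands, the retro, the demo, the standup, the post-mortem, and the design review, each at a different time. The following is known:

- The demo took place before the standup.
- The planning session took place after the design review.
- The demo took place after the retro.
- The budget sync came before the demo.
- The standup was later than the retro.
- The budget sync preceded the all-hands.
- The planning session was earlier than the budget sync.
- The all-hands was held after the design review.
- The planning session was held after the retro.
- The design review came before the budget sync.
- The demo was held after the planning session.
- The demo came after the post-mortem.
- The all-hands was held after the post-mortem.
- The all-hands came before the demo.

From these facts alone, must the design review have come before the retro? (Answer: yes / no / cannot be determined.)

cannot be determined

No chain of stated constraints runs from the design review to the retro, and none runs from the retro to the design review either.
So the relative order of the design review and the retro is not fixed by the given facts.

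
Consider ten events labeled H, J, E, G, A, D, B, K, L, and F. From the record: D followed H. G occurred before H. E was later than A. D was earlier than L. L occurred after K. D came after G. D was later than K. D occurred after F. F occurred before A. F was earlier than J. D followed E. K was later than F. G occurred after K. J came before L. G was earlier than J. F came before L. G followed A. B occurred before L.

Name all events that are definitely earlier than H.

Directly stated before H: G.
A reaches H via A → G → H.
F reaches H via F → A → G → H.
K reaches H via K → G → H.
No chain forces E (or any of the others) ahead of H.

A, F, G, K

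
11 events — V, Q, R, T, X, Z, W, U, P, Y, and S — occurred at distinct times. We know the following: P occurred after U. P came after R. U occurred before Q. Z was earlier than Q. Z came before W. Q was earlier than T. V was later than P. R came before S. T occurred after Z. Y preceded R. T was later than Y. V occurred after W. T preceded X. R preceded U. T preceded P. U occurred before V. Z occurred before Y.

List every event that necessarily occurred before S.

R, Y, Z

Directly stated before S: R.
Y reaches S via Y → R → S.
Z reaches S via Z → Y → R → S.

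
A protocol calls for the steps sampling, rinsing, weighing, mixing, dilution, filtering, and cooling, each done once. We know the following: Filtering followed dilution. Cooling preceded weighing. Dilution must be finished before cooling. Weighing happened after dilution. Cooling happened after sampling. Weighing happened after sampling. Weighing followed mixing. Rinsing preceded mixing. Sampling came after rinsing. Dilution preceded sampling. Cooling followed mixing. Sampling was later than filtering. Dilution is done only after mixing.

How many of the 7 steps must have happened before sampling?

4

Directly stated before sampling: dilution, filtering, and rinsing.
Mixing reaches sampling via mixing → dilution → sampling.
No chain forces cooling (or any of the others) ahead of sampling.
That's dilution, filtering, mixing, and rinsing — 4 in all.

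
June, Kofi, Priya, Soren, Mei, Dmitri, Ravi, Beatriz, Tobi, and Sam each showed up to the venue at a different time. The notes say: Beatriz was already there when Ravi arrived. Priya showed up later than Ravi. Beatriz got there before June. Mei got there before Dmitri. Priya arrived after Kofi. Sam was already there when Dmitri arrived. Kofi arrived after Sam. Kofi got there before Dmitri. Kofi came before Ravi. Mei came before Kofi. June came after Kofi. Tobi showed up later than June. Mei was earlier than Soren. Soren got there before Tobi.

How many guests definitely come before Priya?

5

Directly stated before Priya: Kofi and Ravi.
Beatriz reaches Priya via Beatriz → Ravi → Priya.
Mei reaches Priya via Mei → Kofi → Priya.
Sam reaches Priya via Sam → Kofi → Priya.
No chain forces June (or any of the others) ahead of Priya.
That's Beatriz, Kofi, Mei, Ravi, and Sam — 5 in all.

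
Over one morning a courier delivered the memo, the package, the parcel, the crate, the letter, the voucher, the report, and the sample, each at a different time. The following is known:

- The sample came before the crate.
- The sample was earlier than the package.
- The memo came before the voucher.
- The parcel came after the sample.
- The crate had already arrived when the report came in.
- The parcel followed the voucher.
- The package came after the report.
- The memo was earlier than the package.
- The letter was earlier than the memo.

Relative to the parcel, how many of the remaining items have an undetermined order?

Forced before the parcel: the letter, the memo, the sample, and the voucher.
That leaves the crate, the package, and the report with no forced order relative to the parcel — 3.

3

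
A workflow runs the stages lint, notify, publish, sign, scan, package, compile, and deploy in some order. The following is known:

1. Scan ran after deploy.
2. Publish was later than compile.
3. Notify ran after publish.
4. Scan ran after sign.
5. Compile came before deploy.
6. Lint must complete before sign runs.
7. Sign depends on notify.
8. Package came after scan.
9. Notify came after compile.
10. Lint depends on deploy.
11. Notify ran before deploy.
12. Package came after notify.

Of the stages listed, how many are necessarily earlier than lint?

4

Directly stated before lint: deploy.
Compile reaches lint via compile → deploy → lint.
Notify reaches lint via notify → deploy → lint.
Publish reaches lint via publish → notify → deploy → lint.
That's compile, deploy, notify, and publish — 4 in all.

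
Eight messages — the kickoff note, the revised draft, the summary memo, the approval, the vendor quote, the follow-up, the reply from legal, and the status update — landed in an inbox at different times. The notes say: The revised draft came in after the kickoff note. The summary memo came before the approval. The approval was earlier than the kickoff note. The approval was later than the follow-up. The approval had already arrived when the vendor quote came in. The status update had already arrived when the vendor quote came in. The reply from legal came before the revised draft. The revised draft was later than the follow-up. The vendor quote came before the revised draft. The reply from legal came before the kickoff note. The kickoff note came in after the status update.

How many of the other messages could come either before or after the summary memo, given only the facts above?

3

Forced after the summary memo: the approval, the kickoff note, the revised draft, and the vendor quote.
That leaves the follow-up, the reply from legal, and the status update with no forced order relative to the summary memo — 3.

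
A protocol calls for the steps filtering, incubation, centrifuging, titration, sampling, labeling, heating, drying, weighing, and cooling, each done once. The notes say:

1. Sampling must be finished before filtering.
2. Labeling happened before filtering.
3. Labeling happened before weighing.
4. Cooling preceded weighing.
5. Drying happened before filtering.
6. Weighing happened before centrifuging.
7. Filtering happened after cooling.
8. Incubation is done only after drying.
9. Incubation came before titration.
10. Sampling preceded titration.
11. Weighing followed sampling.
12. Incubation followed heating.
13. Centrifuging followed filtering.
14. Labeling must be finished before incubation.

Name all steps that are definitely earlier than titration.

drying, heating, incubation, labeling, sampling

Directly stated before titration: incubation and sampling.
Drying reaches titration via drying → incubation → titration.
Heating reaches titration via heating → incubation → titration.
Labeling reaches titration via labeling → incubation → titration.
No chain forces filtering (or any of the others) ahead of titration.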